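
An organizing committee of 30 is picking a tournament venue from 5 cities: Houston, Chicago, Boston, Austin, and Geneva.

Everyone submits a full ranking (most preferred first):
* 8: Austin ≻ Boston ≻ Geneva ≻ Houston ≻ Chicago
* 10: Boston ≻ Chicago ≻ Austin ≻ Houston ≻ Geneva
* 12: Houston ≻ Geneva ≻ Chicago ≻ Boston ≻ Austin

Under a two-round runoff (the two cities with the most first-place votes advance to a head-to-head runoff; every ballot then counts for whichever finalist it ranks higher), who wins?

Boston

Round 1 first-place votes: Houston 12, Chicago 0, Boston 10, Austin 8, Geneva 0. Houston and Boston advance.
Runoff: Houston is ranked above Boston on 12 ballots, Boston above Houston on 18.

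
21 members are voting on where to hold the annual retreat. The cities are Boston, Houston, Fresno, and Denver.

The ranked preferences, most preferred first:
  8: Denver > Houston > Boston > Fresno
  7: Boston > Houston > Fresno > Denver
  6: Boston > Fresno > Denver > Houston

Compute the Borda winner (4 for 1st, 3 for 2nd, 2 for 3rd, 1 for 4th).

Boston: 8×2 + 7×4 + 6×4 = 68
Houston: 8×3 + 7×3 + 6×1 = 51
Fresno: 8×1 + 7×2 + 6×3 = 40
Denver: 8×4 + 7×1 + 6×2 = 51

Boston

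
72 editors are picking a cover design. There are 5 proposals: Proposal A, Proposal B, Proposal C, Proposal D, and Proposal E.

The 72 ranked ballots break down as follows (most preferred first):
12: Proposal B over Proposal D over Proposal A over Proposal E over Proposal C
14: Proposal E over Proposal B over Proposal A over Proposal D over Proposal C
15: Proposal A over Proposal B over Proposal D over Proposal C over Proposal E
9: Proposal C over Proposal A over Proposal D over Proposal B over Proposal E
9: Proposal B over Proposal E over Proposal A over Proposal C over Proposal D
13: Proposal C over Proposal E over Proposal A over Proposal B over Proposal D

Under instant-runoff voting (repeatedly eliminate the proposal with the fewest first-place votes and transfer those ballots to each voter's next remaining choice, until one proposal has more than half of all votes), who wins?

Proposal B

Round 1: Proposal A 15, Proposal B 21, Proposal C 22, Proposal D 0, Proposal E 14. Proposal D eliminated.
Round 2: Proposal A 15, Proposal B 21, Proposal C 22, Proposal E 14. Proposal E eliminated.
Round 3: Proposal A 15, Proposal B 35, Proposal C 22. Proposal A eliminated.
Round 4: Proposal B 50, Proposal C 22. Proposal B has a majority (≥37).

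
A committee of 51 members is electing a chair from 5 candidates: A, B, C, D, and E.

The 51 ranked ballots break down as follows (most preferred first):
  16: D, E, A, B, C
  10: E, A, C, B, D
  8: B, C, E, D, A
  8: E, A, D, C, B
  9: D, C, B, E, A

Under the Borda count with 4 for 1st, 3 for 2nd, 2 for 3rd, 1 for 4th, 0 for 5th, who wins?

A: 16×2 + 10×3 + 8×0 + 8×3 + 9×0 = 86
B: 16×1 + 10×1 + 8×4 + 8×0 + 9×2 = 76
C: 16×0 + 10×2 + 8×3 + 8×1 + 9×3 = 79
D: 16×4 + 10×0 + 8×1 + 8×2 + 9×4 = 124
E: 16×3 + 10×4 + 8×2 + 8×4 + 9×1 = 145

E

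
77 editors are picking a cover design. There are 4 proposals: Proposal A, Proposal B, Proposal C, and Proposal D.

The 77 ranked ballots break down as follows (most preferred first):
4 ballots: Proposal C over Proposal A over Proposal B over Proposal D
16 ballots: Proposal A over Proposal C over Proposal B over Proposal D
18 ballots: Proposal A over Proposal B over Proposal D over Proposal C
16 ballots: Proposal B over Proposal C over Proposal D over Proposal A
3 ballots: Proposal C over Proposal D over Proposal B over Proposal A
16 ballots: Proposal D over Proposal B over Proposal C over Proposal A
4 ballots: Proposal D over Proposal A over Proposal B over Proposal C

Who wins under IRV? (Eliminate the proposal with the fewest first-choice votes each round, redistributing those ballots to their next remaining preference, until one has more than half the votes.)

Proposal D

Round 1: Proposal A 34, Proposal B 16, Proposal C 7, Proposal D 20. Proposal C eliminated.
Round 2: Proposal A 38, Proposal B 16, Proposal D 23. Proposal B eliminated.
Round 3: Proposal A 38, Proposal D 39. Proposal D has a majority (≥39).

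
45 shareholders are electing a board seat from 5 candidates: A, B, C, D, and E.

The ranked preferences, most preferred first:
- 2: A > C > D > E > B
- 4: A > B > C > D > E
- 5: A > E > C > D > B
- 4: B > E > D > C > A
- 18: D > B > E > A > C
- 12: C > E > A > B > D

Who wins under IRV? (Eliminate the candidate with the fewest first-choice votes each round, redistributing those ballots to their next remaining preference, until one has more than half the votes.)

C

Round 1: A 11, B 4, C 12, D 18, E 0. E eliminated.
Round 2: A 11, B 4, C 12, D 18. B eliminated.
Round 3: A 11, C 12, D 22. A eliminated.
Round 4: C 23, D 22. C has a majority (≥23).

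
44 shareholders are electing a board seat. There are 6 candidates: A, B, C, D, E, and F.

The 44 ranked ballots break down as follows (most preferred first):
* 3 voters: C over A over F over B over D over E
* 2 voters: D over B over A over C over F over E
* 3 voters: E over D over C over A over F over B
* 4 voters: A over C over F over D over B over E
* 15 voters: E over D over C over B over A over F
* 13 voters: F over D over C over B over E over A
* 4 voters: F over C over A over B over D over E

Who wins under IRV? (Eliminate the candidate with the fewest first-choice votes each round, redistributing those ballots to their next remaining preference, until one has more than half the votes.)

F

Round 1: A 4, B 0, C 3, D 2, E 18, F 17. B eliminated.
Round 2: A 4, C 3, D 2, E 18, F 17. D eliminated.
Round 3: A 6, C 3, E 18, F 17. C eliminated.
Round 4: A 9, E 18, F 17. A eliminated.
Round 5: E 18, F 26. F has a majority (≥23).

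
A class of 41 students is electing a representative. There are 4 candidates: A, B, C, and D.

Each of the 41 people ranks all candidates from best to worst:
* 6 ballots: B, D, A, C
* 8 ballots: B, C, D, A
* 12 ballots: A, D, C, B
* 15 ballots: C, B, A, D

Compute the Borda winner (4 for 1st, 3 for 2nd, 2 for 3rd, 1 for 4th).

C

A: 6×2 + 8×1 + 12×4 + 15×2 = 98
B: 6×4 + 8×4 + 12×1 + 15×3 = 113
C: 6×1 + 8×3 + 12×2 + 15×4 = 114
D: 6×3 + 8×2 + 12×3 + 15×1 = 85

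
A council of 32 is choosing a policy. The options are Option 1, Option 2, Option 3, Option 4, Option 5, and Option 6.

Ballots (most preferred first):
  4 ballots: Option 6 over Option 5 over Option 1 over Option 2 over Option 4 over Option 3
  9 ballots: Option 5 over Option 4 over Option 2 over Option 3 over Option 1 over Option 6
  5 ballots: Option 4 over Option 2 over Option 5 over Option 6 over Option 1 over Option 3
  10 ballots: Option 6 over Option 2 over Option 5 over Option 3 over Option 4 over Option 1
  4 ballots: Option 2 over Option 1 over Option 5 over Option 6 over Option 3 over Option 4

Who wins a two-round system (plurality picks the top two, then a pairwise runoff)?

Option 5

Round 1 first-place votes: Option 1 0, Option 2 4, Option 3 0, Option 4 5, Option 5 9, Option 6 14. Option 6 and Option 5 advance.
Runoff: Option 6 is ranked above Option 5 on 14 ballots, Option 5 above Option 6 on 18.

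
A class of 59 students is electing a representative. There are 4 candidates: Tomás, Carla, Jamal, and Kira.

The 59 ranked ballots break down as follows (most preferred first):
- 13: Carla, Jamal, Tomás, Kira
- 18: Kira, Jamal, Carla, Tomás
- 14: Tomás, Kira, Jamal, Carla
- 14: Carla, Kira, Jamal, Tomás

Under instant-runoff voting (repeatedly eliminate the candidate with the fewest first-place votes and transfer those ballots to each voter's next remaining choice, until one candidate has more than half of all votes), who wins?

Kira

Round 1: Tomás 14, Carla 27, Jamal 0, Kira 18. Jamal eliminated.
Round 2: Tomás 14, Carla 27, Kira 18. Tomás eliminated.
Round 3: Carla 27, Kira 32. Kira has a majority (≥30).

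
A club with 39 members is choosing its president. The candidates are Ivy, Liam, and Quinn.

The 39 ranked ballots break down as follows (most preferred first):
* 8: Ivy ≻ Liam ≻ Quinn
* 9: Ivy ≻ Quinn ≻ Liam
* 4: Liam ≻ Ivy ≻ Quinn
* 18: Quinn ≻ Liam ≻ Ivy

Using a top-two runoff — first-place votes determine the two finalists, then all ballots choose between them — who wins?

Ivy

Round 1 first-place votes: Ivy 17, Liam 4, Quinn 18. Quinn and Ivy advance.
Runoff: Quinn is ranked above Ivy on 18 ballots, Ivy above Quinn on 21.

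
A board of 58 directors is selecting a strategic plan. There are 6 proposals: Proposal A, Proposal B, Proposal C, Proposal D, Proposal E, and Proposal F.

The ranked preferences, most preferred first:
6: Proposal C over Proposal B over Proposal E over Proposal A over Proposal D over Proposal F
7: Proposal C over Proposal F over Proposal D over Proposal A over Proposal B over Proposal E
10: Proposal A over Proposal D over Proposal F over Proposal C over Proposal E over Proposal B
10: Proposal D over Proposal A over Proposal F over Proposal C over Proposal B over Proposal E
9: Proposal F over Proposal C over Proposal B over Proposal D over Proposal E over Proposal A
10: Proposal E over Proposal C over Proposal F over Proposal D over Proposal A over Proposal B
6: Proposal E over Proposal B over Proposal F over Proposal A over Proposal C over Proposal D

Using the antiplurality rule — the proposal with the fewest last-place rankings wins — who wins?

Last-place votes: Proposal A 9, Proposal B 20, Proposal C 0, Proposal D 6, Proposal E 17, Proposal F 6.

Proposal C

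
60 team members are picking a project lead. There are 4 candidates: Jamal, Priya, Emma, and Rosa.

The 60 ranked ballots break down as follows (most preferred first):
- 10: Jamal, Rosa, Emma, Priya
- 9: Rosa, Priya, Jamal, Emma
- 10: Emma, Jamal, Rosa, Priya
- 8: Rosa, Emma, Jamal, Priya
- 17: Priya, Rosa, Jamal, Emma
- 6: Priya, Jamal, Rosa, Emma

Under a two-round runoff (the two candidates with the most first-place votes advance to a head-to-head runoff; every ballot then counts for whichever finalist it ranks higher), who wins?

Rosa

Round 1 first-place votes: Jamal 10, Priya 23, Emma 10, Rosa 17. Priya and Rosa advance.
Runoff: Priya is ranked above Rosa on 23 ballots, Rosa above Priya on 37.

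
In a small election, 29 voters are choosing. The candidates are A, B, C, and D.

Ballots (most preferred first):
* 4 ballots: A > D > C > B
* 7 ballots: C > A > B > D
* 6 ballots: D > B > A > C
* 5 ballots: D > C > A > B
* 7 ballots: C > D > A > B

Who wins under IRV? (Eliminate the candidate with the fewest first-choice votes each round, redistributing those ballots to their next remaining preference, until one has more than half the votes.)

Round 1: A 4, B 0, C 14, D 11. B eliminated.
Round 2: A 4, C 14, D 11. A eliminated.
Round 3: C 14, D 15. D has a majority (≥15).

D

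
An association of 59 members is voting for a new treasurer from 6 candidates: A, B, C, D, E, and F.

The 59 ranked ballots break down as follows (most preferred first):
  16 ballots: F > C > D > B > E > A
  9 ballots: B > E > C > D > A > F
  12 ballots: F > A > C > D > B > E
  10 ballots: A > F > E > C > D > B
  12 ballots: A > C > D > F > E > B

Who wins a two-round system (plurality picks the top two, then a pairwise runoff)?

A

Round 1 first-place votes: A 22, B 9, C 0, D 0, E 0, F 28. F and A advance.
Runoff: F is ranked above A on 28 ballots, A above F on 31.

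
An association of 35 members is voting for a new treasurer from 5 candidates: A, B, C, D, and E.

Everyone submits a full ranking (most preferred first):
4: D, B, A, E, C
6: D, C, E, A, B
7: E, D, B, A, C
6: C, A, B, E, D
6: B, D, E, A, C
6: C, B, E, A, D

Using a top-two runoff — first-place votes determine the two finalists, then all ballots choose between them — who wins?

D

Round 1 first-place votes: A 0, B 6, C 12, D 10, E 7. C and D advance.
Runoff: C is ranked above D on 12 ballots, D above C on 23.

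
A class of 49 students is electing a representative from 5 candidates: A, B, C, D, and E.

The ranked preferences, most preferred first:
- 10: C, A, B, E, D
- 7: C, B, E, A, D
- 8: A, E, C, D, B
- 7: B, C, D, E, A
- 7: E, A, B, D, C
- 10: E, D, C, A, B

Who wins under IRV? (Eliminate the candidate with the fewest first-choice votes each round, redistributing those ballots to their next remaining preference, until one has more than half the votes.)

Round 1: A 8, B 7, C 17, D 0, E 17. D eliminated.
Round 2: A 8, B 7, C 17, E 17. B eliminated.
Round 3: A 8, C 24, E 17. A eliminated.
Round 4: C 24, E 25. E has a majority (≥25).

E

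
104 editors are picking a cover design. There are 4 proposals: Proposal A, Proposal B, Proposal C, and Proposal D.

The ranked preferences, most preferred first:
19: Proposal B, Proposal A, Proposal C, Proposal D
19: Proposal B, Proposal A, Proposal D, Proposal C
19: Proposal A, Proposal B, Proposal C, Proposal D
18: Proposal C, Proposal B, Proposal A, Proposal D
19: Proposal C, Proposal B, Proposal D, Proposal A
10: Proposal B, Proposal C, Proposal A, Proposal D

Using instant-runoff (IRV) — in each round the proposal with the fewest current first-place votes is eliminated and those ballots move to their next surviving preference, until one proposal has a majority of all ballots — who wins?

Proposal B

Round 1: Proposal A 19, Proposal B 48, Proposal C 37, Proposal D 0. Proposal D eliminated.
Round 2: Proposal A 19, Proposal B 48, Proposal C 37. Proposal A eliminated.
Round 3: Proposal B 67, Proposal C 37. Proposal B has a majority (≥53).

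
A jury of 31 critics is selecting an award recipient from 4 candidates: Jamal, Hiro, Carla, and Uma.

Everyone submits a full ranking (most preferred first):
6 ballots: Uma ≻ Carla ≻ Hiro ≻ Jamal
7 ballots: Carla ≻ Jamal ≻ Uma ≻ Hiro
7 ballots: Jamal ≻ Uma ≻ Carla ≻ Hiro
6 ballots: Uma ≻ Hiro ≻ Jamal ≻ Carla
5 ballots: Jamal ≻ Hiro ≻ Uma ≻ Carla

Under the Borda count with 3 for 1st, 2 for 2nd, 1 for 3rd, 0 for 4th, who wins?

Jamal: 6×0 + 7×2 + 7×3 + 6×1 + 5×3 = 56
Hiro: 6×1 + 7×0 + 7×0 + 6×2 + 5×2 = 28
Carla: 6×2 + 7×3 + 7×1 + 6×0 + 5×0 = 40
Uma: 6×3 + 7×1 + 7×2 + 6×3 + 5×1 = 62

Uma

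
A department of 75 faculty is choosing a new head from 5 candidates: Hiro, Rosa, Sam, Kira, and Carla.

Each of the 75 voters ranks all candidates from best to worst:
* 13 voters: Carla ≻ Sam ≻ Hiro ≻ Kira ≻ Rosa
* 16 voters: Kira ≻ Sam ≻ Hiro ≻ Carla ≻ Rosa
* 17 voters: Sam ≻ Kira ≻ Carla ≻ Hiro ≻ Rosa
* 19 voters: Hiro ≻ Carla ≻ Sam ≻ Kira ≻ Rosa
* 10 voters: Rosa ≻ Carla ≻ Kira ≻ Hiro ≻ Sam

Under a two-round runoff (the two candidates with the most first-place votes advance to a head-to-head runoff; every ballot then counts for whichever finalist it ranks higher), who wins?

Round 1 first-place votes: Hiro 19, Rosa 10, Sam 17, Kira 16, Carla 13. Hiro and Sam advance.
Runoff: Hiro is ranked above Sam on 29 ballots, Sam above Hiro on 46.

Sam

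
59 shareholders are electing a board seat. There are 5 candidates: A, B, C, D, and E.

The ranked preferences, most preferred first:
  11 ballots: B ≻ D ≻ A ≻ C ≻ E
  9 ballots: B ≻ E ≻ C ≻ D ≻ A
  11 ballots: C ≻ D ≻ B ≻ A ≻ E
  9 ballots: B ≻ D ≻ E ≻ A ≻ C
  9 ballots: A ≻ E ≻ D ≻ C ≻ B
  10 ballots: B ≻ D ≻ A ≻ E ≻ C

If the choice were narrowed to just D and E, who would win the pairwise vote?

D is ranked above E on 41 ballots; E above D on 18.

D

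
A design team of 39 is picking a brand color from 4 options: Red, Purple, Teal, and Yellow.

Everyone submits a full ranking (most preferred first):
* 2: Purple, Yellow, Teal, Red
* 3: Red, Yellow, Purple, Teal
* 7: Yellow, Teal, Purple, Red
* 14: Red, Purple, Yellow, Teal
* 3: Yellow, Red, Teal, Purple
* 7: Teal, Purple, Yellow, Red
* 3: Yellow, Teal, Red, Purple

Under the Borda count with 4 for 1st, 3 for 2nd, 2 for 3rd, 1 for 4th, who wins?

Yellow

Red: 2×1 + 3×4 + 7×1 + 14×4 + 3×3 + 7×1 + 3×2 = 99
Purple: 2×4 + 3×2 + 7×2 + 14×3 + 3×1 + 7×3 + 3×1 = 97
Teal: 2×2 + 3×1 + 7×3 + 14×1 + 3×2 + 7×4 + 3×3 = 85
Yellow: 2×3 + 3×3 + 7×4 + 14×2 + 3×4 + 7×2 + 3×4 = 109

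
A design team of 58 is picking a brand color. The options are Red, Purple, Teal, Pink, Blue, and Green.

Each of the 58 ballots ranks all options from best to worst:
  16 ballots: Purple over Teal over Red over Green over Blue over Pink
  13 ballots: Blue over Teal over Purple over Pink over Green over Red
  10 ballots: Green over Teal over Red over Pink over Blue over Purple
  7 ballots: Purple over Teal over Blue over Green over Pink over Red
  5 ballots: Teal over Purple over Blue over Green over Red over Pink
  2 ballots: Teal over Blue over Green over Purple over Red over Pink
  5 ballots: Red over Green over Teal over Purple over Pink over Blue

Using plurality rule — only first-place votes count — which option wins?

Purple

First-place votes: Red 5, Purple 23, Teal 7, Pink 0, Blue 13, Green 10.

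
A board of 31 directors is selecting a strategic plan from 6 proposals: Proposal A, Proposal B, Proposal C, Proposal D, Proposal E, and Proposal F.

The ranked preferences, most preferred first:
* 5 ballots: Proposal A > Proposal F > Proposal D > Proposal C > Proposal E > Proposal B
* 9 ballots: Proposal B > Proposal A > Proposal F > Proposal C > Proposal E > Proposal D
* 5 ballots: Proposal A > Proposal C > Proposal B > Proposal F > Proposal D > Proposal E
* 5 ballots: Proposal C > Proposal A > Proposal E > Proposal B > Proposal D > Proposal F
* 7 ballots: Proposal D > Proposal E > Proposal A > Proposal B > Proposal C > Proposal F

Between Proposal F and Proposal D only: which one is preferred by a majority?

Proposal F

Proposal F is ranked above Proposal D on 19 ballots; Proposal D above Proposal F on 12.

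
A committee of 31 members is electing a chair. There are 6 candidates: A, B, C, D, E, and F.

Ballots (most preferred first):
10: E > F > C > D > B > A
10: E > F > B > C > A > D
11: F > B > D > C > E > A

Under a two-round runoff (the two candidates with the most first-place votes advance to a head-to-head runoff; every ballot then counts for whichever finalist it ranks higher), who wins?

E

Round 1 first-place votes: A 0, B 0, C 0, D 0, E 20, F 11. E and F advance.
Runoff: E is ranked above F on 20 ballots, F above E on 11.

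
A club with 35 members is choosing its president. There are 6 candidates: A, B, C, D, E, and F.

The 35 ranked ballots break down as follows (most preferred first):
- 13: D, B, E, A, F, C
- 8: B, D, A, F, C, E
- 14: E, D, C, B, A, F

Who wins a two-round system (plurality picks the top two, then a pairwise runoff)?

Round 1 first-place votes: A 0, B 8, C 0, D 13, E 14, F 0. E and D advance.
Runoff: E is ranked above D on 14 ballots, D above E on 21.

D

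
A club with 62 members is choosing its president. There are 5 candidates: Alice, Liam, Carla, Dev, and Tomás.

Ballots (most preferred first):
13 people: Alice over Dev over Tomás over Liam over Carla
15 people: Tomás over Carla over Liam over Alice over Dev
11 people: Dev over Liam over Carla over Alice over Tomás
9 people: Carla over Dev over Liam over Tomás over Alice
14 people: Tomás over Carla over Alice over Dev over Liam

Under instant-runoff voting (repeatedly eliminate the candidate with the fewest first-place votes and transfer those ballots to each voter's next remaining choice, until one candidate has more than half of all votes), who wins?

Dev

Round 1: Alice 13, Liam 0, Carla 9, Dev 11, Tomás 29. Liam eliminated.
Round 2: Alice 13, Carla 9, Dev 11, Tomás 29. Carla eliminated.
Round 3: Alice 13, Dev 20, Tomás 29. Alice eliminated.
Round 4: Dev 33, Tomás 29. Dev has a majority (≥32).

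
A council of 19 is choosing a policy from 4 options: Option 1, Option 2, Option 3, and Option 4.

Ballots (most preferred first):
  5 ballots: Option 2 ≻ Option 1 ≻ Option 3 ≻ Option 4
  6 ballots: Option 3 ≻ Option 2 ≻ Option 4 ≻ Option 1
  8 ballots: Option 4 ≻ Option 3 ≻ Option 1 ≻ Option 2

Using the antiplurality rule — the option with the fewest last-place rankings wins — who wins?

Option 3

Last-place votes: Option 1 6, Option 2 8, Option 3 0, Option 4 5.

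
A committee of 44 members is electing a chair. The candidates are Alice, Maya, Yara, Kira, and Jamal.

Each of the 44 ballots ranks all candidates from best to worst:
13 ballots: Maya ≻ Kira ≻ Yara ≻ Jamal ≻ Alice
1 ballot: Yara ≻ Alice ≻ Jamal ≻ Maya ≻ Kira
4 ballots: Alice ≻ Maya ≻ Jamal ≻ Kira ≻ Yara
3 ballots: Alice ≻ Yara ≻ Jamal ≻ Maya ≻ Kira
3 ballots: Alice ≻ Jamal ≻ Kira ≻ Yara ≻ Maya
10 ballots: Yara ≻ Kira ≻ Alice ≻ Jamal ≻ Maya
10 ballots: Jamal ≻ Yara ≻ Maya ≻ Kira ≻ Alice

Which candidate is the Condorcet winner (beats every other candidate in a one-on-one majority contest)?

Yara

Yara vs Alice: 34–10
Yara vs Maya: 27–17
Yara vs Kira: 24–20
Yara vs Jamal: 27–17
Yara beats every other candidate.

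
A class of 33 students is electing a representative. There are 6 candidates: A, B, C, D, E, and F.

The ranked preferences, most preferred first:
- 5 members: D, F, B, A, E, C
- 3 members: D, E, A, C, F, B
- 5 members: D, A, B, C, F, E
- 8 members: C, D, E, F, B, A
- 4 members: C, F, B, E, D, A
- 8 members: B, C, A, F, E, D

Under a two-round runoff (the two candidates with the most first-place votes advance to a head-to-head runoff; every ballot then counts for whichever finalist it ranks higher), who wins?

C

Round 1 first-place votes: A 0, B 8, C 12, D 13, E 0, F 0. D and C advance.
Runoff: D is ranked above C on 13 ballots, C above D on 20.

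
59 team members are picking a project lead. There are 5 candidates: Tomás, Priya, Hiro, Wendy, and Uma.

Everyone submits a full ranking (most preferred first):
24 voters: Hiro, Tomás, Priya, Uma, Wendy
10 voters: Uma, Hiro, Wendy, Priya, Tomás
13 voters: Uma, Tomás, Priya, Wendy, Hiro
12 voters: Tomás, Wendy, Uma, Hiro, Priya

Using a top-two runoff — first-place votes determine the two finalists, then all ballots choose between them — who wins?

Uma

Round 1 first-place votes: Tomás 12, Priya 0, Hiro 24, Wendy 0, Uma 23. Hiro and Uma advance.
Runoff: Hiro is ranked above Uma on 24 ballots, Uma above Hiro on 35.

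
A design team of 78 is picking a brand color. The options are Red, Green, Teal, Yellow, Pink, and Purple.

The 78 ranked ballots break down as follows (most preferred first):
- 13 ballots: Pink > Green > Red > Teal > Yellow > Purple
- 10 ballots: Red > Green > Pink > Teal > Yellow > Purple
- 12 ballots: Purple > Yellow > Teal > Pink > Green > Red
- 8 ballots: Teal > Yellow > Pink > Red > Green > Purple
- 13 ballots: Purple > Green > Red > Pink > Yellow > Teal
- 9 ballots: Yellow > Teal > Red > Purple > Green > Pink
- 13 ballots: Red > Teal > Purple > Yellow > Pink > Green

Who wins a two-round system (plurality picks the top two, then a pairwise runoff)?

Round 1 first-place votes: Red 23, Green 0, Teal 8, Yellow 9, Pink 13, Purple 25. Purple and Red advance.
Runoff: Purple is ranked above Red on 25 ballots, Red above Purple on 53.

Red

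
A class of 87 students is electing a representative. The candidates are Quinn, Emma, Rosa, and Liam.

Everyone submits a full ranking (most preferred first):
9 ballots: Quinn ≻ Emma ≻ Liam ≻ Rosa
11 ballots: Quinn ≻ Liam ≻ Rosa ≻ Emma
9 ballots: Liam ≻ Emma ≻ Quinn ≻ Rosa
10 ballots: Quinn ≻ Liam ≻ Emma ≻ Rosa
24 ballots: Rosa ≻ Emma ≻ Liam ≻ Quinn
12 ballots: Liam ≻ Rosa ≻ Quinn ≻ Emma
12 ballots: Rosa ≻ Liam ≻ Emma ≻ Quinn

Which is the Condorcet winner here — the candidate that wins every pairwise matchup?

Liam

Liam vs Quinn: 57–30
Liam vs Emma: 54–33
Liam vs Rosa: 51–36
Liam beats every other candidate.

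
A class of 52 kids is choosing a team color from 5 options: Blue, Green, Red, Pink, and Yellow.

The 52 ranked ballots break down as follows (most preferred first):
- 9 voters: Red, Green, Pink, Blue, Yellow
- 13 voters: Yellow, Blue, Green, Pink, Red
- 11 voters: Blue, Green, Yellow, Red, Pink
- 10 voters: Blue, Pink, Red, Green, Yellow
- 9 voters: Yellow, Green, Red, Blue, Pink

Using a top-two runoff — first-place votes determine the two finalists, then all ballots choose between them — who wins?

Blue

Round 1 first-place votes: Blue 21, Green 0, Red 9, Pink 0, Yellow 22. Yellow and Blue advance.
Runoff: Yellow is ranked above Blue on 22 ballots, Blue above Yellow on 30.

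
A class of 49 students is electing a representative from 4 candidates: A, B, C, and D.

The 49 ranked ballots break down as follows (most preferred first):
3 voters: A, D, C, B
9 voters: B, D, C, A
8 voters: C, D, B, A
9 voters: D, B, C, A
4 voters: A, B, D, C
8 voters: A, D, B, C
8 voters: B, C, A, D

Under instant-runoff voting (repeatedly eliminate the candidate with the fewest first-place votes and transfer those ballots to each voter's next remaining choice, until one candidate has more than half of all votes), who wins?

D

Round 1: A 15, B 17, C 8, D 9. C eliminated.
Round 2: A 15, B 17, D 17. A eliminated.
Round 3: B 21, D 28. D has a majority (≥25).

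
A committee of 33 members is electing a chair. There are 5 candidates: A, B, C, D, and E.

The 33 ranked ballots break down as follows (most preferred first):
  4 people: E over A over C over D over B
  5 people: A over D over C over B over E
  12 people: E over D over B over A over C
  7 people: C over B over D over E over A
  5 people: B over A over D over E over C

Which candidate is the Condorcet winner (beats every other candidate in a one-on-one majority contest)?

D

D vs A: 19–14
D vs B: 21–12
D vs C: 22–11
D vs E: 17–16
D beats every other candidate.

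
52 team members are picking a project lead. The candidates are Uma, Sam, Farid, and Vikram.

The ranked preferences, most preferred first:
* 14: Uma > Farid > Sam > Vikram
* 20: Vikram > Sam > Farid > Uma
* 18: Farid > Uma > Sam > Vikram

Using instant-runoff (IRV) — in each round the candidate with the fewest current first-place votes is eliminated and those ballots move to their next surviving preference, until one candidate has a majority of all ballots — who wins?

Round 1: Uma 14, Sam 0, Farid 18, Vikram 20. Sam eliminated.
Round 2: Uma 14, Farid 18, Vikram 20. Uma eliminated.
Round 3: Farid 32, Vikram 20. Farid has a majority (≥27).

Farid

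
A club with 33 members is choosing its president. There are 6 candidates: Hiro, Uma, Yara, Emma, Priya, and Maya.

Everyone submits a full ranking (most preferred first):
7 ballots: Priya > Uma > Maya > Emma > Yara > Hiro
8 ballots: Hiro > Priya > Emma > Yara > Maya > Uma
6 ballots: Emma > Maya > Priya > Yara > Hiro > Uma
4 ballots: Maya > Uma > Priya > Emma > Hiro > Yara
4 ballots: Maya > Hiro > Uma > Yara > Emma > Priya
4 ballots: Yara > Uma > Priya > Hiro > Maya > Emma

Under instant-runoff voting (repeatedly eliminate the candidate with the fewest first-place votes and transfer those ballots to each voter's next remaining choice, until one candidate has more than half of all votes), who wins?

Priya

Round 1: Hiro 8, Uma 0, Yara 4, Emma 6, Priya 7, Maya 8. Uma eliminated.
Round 2: Hiro 8, Yara 4, Emma 6, Priya 7, Maya 8. Yara eliminated.
Round 3: Hiro 8, Emma 6, Priya 11, Maya 8. Emma eliminated.
Round 4: Hiro 8, Priya 11, Maya 14. Hiro eliminated.
Round 5: Priya 19, Maya 14. Priya has a majority (≥17).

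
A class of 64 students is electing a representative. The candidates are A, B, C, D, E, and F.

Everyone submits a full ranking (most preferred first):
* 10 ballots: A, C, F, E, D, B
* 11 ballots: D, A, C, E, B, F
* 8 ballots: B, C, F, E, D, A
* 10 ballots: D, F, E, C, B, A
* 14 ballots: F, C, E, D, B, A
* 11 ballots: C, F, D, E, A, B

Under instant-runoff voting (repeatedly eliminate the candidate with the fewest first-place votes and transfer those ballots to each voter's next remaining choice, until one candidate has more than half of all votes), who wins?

C

Round 1: A 10, B 8, C 11, D 21, E 0, F 14. E eliminated.
Round 2: A 10, B 8, C 11, D 21, F 14. B eliminated.
Round 3: A 10, C 19, D 21, F 14. A eliminated.
Round 4: C 29, D 21, F 14. F eliminated.
Round 5: C 43, D 21. C has a majority (≥33).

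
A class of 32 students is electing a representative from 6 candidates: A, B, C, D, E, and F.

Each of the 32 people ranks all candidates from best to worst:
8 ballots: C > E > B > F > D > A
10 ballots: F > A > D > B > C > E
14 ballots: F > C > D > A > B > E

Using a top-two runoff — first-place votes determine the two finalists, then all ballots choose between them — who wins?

Round 1 first-place votes: A 0, B 0, C 8, D 0, E 0, F 24. F and C advance.
Runoff: F is ranked above C on 24 ballots, C above F on 8.

F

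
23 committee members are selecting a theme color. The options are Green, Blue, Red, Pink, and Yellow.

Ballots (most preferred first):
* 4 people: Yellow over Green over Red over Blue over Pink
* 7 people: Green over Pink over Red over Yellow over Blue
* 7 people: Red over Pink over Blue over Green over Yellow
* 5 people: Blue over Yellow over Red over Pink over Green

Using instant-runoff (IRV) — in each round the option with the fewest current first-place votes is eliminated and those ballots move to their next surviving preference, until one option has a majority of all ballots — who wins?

Round 1: Green 7, Blue 5, Red 7, Pink 0, Yellow 4. Pink eliminated.
Round 2: Green 7, Blue 5, Red 7, Yellow 4. Yellow eliminated.
Round 3: Green 11, Blue 5, Red 7. Blue eliminated.
Round 4: Green 11, Red 12. Red has a majority (≥12).

Red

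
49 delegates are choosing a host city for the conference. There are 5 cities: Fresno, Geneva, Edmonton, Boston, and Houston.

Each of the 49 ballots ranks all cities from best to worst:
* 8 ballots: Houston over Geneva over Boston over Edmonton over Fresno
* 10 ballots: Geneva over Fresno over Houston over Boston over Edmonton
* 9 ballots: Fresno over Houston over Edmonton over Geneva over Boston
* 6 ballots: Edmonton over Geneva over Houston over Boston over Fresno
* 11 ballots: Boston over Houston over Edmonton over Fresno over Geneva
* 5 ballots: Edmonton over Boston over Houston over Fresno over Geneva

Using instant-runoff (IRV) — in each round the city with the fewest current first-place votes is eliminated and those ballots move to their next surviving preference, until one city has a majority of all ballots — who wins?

Edmonton

Round 1: Fresno 9, Geneva 10, Edmonton 11, Boston 11, Houston 8. Houston eliminated.
Round 2: Fresno 9, Geneva 18, Edmonton 11, Boston 11. Fresno eliminated.
Round 3: Geneva 18, Edmonton 20, Boston 11. Boston eliminated.
Round 4: Geneva 18, Edmonton 31. Edmonton has a majority (≥25).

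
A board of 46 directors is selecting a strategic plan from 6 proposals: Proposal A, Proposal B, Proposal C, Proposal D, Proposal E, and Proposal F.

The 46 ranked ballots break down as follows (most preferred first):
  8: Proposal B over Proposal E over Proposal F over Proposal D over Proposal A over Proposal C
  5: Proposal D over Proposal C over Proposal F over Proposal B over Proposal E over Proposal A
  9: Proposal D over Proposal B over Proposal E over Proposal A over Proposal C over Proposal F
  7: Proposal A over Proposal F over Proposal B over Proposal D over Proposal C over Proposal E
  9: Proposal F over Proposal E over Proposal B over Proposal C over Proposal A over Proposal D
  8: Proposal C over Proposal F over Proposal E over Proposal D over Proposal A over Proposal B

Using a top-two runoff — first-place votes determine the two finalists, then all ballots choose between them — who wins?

Proposal F

Round 1 first-place votes: Proposal A 7, Proposal B 8, Proposal C 8, Proposal D 14, Proposal E 0, Proposal F 9. Proposal D and Proposal F advance.
Runoff: Proposal D is ranked above Proposal F on 14 ballots, Proposal F above Proposal D on 32.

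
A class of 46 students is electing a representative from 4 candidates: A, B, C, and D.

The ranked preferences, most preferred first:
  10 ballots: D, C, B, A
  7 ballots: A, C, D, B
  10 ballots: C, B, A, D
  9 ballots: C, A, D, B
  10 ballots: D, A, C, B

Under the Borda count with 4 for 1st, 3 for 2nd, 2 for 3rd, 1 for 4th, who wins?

A: 10×1 + 7×4 + 10×2 + 9×3 + 10×3 = 115
B: 10×2 + 7×1 + 10×3 + 9×1 + 10×1 = 76
C: 10×3 + 7×3 + 10×4 + 9×4 + 10×2 = 147
D: 10×4 + 7×2 + 10×1 + 9×2 + 10×4 = 122

C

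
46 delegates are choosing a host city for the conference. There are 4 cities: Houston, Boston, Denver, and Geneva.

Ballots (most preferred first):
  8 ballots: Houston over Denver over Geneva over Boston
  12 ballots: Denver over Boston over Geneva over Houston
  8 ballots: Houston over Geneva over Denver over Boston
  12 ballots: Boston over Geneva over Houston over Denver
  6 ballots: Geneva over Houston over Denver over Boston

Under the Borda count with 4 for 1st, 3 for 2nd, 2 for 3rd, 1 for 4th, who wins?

Geneva

Houston: 8×4 + 12×1 + 8×4 + 12×2 + 6×3 = 118
Boston: 8×1 + 12×3 + 8×1 + 12×4 + 6×1 = 106
Denver: 8×3 + 12×4 + 8×2 + 12×1 + 6×2 = 112
Geneva: 8×2 + 12×2 + 8×3 + 12×3 + 6×4 = 124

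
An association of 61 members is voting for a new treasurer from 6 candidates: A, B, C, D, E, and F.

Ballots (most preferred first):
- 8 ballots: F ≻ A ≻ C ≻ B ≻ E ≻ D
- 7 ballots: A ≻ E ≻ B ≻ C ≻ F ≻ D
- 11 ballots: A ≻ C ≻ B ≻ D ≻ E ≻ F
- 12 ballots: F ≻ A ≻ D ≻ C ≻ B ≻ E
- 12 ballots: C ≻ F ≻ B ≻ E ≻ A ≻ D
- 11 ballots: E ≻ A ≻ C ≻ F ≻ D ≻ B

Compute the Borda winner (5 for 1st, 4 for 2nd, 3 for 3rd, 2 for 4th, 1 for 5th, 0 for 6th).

A: 8×4 + 7×5 + 11×5 + 12×4 + 12×1 + 11×4 = 226
B: 8×2 + 7×3 + 11×3 + 12×1 + 12×3 + 11×0 = 118
C: 8×3 + 7×2 + 11×4 + 12×2 + 12×5 + 11×3 = 199
D: 8×0 + 7×0 + 11×2 + 12×3 + 12×0 + 11×1 = 69
E: 8×1 + 7×4 + 11×1 + 12×0 + 12×2 + 11×5 = 126
F: 8×5 + 7×1 + 11×0 + 12×5 + 12×4 + 11×2 = 177

A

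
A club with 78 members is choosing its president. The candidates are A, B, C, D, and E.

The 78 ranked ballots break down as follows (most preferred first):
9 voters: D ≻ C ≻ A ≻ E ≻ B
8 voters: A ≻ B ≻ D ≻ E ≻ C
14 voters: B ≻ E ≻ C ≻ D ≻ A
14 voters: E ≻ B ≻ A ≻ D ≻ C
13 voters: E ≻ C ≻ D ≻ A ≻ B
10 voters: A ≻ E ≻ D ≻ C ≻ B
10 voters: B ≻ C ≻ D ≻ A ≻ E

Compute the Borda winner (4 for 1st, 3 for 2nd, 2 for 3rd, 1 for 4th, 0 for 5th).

A: 9×2 + 8×4 + 14×0 + 14×2 + 13×1 + 10×4 + 10×1 = 141
B: 9×0 + 8×3 + 14×4 + 14×3 + 13×0 + 10×0 + 10×4 = 162
C: 9×3 + 8×0 + 14×2 + 14×0 + 13×3 + 10×1 + 10×3 = 134
D: 9×4 + 8×2 + 14×1 + 14×1 + 13×2 + 10×2 + 10×2 = 146
E: 9×1 + 8×1 + 14×3 + 14×4 + 13×4 + 10×3 + 10×0 = 197

E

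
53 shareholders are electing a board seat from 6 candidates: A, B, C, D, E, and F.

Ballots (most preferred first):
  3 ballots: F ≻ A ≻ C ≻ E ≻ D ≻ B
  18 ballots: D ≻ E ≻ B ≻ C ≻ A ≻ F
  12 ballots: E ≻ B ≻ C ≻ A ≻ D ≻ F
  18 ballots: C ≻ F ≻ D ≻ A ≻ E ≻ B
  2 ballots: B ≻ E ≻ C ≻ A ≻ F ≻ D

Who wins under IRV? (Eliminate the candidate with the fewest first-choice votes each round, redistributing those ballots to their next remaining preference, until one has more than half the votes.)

Round 1: A 0, B 2, C 18, D 18, E 12, F 3. A eliminated.
Round 2: B 2, C 18, D 18, E 12, F 3. B eliminated.
Round 3: C 18, D 18, E 14, F 3. F eliminated.
Round 4: C 21, D 18, E 14. E eliminated.
Round 5: C 35, D 18. C has a majority (≥27).

C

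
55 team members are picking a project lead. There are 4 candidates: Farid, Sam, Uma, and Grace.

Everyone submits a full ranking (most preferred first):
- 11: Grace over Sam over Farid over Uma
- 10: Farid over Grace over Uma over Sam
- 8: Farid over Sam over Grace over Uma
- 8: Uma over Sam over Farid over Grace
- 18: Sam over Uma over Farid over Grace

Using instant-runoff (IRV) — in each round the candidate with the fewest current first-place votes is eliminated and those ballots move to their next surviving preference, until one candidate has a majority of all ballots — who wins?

Sam

Round 1: Farid 18, Sam 18, Uma 8, Grace 11. Uma eliminated.
Round 2: Farid 18, Sam 26, Grace 11. Grace eliminated.
Round 3: Farid 18, Sam 37. Sam has a majority (≥28).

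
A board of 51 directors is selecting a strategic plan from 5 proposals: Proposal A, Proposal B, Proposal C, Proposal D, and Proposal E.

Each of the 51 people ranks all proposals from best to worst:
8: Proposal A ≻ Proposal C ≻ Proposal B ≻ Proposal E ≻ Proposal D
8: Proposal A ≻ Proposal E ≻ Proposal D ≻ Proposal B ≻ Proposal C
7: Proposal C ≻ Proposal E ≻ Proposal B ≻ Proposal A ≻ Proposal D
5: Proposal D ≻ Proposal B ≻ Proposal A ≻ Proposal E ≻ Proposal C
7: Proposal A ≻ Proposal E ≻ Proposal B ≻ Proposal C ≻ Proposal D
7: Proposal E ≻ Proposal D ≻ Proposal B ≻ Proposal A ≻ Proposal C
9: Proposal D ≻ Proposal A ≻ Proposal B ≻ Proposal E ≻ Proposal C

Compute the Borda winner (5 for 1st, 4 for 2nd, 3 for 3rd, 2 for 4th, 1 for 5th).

Proposal A: 8×5 + 8×5 + 7×2 + 5×3 + 7×5 + 7×2 + 9×4 = 194
Proposal B: 8×3 + 8×2 + 7×3 + 5×4 + 7×3 + 7×3 + 9×3 = 150
Proposal C: 8×4 + 8×1 + 7×5 + 5×1 + 7×2 + 7×1 + 9×1 = 110
Proposal D: 8×1 + 8×3 + 7×1 + 5×5 + 7×1 + 7×4 + 9×5 = 144
Proposal E: 8×2 + 8×4 + 7×4 + 5×2 + 7×4 + 7×5 + 9×2 = 167

Proposal A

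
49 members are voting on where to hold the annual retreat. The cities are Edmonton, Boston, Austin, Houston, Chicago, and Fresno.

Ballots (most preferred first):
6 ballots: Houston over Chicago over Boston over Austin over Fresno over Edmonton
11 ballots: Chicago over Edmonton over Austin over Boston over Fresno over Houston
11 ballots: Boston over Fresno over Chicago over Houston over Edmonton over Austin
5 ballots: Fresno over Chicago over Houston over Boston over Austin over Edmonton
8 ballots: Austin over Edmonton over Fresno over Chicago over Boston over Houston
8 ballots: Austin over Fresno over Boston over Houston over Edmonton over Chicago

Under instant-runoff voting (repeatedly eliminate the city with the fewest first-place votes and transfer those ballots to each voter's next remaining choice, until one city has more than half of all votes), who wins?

Round 1: Edmonton 0, Boston 11, Austin 16, Houston 6, Chicago 11, Fresno 5. Edmonton eliminated.
Round 2: Boston 11, Austin 16, Houston 6, Chicago 11, Fresno 5. Fresno eliminated.
Round 3: Boston 11, Austin 16, Houston 6, Chicago 16. Houston eliminated.
Round 4: Boston 11, Austin 16, Chicago 22. Boston eliminated.
Round 5: Austin 16, Chicago 33. Chicago has a majority (≥25).

Chicago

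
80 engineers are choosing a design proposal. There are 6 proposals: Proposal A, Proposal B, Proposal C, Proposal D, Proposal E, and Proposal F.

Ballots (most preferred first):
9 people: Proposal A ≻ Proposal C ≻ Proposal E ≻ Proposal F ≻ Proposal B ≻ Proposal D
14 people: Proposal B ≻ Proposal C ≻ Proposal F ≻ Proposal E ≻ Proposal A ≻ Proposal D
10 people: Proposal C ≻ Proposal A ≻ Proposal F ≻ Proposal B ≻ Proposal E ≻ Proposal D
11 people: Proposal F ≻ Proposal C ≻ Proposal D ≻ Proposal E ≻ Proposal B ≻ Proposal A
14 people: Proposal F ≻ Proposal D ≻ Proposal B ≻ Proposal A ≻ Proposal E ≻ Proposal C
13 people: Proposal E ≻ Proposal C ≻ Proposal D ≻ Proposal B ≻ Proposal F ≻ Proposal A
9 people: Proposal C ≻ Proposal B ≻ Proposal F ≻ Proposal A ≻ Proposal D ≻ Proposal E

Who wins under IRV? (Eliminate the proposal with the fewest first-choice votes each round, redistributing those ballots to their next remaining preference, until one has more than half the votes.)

Proposal C

Round 1: Proposal A 9, Proposal B 14, Proposal C 19, Proposal D 0, Proposal E 13, Proposal F 25. Proposal D eliminated.
Round 2: Proposal A 9, Proposal B 14, Proposal C 19, Proposal E 13, Proposal F 25. Proposal A eliminated.
Round 3: Proposal B 14, Proposal C 28, Proposal E 13, Proposal F 25. Proposal E eliminated.
Round 4: Proposal B 14, Proposal C 41, Proposal F 25. Proposal C has a majority (≥41).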